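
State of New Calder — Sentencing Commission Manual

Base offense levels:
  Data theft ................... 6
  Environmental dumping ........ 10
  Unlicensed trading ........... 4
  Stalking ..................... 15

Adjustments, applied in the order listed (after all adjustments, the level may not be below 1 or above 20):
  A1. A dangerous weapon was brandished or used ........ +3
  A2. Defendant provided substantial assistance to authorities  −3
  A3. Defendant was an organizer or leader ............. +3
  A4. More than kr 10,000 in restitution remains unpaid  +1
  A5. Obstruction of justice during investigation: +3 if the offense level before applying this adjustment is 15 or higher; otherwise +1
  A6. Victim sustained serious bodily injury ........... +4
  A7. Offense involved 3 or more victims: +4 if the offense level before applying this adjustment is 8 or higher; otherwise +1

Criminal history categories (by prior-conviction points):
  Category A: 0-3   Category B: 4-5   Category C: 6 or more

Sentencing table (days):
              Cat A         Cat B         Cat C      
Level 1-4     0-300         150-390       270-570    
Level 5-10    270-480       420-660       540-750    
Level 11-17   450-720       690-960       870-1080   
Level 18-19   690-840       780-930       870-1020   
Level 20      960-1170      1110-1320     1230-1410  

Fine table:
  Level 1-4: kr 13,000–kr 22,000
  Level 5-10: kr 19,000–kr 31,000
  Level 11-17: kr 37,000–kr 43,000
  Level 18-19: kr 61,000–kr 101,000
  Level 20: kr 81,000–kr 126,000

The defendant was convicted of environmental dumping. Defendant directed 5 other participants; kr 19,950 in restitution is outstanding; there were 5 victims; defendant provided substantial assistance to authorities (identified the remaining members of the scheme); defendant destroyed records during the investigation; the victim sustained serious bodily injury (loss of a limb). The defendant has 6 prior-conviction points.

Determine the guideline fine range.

Base offense level for environmental dumping: 10.
A2 applies: 10 − 3 = 7.
A3 applies: 7 + 3 = 10.
A4 applies: 10 + 1 = 11.
A5 applies (level before this adjustment is 11 < 15, so +1): 11 + 1 = 12.
A6 applies: 12 + 4 = 16.
A7 applies (level before this adjustment is 16 ≥ 8, so +4): 16 + 4 = 20.
Final offense level: 20.
Level 20 falls in the 20 band.
Fine table: Level 20 → kr 81,000–kr 126,000.

kr 81,000–kr 126,000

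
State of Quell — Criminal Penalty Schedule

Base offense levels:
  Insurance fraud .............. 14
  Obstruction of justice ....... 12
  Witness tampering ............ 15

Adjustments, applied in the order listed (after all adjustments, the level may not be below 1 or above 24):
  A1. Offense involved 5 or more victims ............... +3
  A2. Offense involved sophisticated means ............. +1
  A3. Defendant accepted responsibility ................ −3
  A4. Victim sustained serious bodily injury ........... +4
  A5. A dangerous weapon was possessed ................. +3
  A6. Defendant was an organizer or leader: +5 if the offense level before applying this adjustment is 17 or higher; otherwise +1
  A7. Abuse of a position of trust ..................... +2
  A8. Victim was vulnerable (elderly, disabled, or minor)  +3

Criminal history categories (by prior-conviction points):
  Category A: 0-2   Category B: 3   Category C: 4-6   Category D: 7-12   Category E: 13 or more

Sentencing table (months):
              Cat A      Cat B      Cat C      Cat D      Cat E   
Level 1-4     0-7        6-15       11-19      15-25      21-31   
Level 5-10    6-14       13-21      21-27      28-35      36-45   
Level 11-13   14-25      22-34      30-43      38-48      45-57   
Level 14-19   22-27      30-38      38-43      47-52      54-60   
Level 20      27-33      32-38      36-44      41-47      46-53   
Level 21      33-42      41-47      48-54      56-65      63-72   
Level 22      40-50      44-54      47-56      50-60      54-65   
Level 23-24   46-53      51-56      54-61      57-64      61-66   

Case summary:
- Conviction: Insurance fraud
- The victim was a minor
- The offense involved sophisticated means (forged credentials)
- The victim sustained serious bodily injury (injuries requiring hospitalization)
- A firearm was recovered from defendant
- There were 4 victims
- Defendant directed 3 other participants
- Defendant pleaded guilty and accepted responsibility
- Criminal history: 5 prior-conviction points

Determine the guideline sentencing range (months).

Base offense level for insurance fraud: 14.
A2 applies: 14 + 1 = 15.
A3 applies: 15 − 3 = 12.
A4 applies: 12 + 4 = 16.
A5 applies: 16 + 3 = 19.
A6 applies (level before this adjustment is 19 ≥ 17, so +5): 19 + 5 = 24.
A8 applies: 24 + 3 = 27.
Level 27 exceeds the maximum of 24; capped at 24.
Final offense level: 24.
Criminal history: 5 prior points → Category C (4-6).
Level 24 falls in the 23-24 band.
Grid: Level 23-24 × Category C = 54-61 months.

54-61 months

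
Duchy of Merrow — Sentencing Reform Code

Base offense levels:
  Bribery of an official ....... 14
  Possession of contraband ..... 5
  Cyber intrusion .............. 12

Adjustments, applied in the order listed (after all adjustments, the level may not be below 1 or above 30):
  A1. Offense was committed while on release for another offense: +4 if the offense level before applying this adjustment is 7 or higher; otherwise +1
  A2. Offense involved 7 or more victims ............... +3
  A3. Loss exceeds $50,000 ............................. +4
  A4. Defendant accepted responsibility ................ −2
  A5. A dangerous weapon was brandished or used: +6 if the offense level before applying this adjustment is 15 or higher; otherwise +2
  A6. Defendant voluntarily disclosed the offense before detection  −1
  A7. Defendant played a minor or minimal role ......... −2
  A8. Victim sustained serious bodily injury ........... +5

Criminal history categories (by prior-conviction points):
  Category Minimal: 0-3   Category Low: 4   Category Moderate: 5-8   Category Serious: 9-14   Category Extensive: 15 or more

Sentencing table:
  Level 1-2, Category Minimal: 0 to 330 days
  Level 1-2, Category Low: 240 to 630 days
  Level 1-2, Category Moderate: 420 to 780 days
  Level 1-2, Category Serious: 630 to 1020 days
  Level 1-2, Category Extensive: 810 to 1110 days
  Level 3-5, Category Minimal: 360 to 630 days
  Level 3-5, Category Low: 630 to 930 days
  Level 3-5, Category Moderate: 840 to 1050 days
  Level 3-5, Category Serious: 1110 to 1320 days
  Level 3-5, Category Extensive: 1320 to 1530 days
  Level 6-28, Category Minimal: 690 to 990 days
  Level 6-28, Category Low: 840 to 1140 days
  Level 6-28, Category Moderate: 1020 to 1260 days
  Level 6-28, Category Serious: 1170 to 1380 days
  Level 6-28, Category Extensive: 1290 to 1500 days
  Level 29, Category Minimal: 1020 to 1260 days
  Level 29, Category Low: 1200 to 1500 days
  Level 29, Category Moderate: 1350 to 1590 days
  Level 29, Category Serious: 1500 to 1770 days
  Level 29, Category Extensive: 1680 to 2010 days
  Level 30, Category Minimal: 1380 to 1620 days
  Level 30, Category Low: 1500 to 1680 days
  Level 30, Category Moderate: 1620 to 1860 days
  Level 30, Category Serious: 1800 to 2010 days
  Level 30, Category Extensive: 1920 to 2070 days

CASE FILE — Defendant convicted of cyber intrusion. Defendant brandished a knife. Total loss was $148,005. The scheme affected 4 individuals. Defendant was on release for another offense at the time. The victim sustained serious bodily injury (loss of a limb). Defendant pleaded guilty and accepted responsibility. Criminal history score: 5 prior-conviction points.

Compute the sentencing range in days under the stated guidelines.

1350-1590 days

Base offense level for cyber intrusion: 12.
A1 applies (level before this adjustment is 12 ≥ 7, so +4): 12 + 4 = 16.
A2 does not apply.
A3 applies: 16 + 4 = 20.
A4 applies: 20 − 2 = 18.
A5 applies (level before this adjustment is 18 ≥ 15, so +6): 18 + 6 = 24.
A6 does not apply.
A7 does not apply.
A8 applies: 24 + 5 = 29.
Final offense level: 29.
Criminal history: 5 prior points → Category Moderate (5-8).
Level 29 falls in the 29 band.
Grid: Level 29 × Category Moderate = 1350-1590 days.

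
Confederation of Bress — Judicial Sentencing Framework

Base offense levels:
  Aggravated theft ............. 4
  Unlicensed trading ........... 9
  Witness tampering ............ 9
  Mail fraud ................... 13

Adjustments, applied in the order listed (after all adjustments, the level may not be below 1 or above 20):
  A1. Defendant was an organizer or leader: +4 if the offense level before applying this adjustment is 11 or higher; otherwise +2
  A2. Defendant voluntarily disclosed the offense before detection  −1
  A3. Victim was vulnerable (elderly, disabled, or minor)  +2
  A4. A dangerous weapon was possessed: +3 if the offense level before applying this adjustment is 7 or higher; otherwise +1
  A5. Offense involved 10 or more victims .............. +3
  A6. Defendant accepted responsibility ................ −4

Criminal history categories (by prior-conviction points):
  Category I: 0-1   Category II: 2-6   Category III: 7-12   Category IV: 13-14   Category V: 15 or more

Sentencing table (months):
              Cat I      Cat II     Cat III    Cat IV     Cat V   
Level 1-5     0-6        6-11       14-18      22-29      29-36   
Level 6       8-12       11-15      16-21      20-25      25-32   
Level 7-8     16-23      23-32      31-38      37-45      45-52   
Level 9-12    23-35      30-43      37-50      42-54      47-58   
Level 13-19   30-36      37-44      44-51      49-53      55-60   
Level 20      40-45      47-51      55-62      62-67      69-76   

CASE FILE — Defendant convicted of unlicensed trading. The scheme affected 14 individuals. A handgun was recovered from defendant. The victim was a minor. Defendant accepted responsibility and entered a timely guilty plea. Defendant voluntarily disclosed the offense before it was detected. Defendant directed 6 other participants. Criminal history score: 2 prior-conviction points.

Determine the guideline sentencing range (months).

Base offense level for unlicensed trading: 9.
A1 applies (level before this adjustment is 9 < 11, so +2): 9 + 2 = 11.
A2 applies: 11 − 1 = 10.
A3 applies: 10 + 2 = 12.
A4 applies (level before this adjustment is 12 ≥ 7, so +3): 12 + 3 = 15.
A5 applies: 15 + 3 = 18.
A6 applies: 18 − 4 = 14.
Final offense level: 14.
Criminal history: 2 prior points → Category II (2-6).
Level 14 falls in the 13-19 band.
Grid: Level 13-19 × Category II = 37-44 months.

37-44 months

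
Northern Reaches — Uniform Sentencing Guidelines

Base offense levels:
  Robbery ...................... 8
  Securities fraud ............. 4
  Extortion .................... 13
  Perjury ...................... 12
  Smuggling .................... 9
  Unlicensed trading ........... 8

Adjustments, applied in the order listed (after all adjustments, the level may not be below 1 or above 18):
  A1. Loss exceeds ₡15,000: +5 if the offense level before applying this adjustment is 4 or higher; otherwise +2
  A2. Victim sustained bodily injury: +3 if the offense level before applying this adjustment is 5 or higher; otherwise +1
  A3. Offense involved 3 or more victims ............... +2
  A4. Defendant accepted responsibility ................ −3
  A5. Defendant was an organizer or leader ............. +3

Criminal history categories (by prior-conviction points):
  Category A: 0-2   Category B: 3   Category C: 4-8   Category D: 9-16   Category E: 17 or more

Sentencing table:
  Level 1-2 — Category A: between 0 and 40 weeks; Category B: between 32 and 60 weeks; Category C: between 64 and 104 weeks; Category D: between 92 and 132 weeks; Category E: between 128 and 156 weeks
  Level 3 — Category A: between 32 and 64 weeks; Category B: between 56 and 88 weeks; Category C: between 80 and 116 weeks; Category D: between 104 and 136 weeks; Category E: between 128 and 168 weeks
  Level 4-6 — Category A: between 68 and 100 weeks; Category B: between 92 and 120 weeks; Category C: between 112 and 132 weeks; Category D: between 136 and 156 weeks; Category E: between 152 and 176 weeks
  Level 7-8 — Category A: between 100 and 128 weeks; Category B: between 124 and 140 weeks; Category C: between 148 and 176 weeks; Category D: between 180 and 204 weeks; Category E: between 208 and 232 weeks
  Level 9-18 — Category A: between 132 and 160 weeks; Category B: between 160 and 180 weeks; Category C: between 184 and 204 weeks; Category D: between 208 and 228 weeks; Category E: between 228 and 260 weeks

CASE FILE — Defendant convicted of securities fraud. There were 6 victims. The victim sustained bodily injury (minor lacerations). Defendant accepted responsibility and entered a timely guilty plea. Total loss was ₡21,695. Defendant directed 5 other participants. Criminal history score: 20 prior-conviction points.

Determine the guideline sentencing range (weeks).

Base offense level for securities fraud: 4.
A1 applies (level before this adjustment is 4 ≥ 4, so +5): 4 + 5 = 9.
A2 applies (level before this adjustment is 9 ≥ 5, so +3): 9 + 3 = 12.
A3 applies: 12 + 2 = 14.
A4 applies: 14 − 3 = 11.
A5 applies: 11 + 3 = 14.
Final offense level: 14.
Criminal history: 20 prior points → Category E (17+).
Level 14 falls in the 9-18 band.
Grid: Level 9-18 × Category E = 228-260 weeks.

228-260 weeks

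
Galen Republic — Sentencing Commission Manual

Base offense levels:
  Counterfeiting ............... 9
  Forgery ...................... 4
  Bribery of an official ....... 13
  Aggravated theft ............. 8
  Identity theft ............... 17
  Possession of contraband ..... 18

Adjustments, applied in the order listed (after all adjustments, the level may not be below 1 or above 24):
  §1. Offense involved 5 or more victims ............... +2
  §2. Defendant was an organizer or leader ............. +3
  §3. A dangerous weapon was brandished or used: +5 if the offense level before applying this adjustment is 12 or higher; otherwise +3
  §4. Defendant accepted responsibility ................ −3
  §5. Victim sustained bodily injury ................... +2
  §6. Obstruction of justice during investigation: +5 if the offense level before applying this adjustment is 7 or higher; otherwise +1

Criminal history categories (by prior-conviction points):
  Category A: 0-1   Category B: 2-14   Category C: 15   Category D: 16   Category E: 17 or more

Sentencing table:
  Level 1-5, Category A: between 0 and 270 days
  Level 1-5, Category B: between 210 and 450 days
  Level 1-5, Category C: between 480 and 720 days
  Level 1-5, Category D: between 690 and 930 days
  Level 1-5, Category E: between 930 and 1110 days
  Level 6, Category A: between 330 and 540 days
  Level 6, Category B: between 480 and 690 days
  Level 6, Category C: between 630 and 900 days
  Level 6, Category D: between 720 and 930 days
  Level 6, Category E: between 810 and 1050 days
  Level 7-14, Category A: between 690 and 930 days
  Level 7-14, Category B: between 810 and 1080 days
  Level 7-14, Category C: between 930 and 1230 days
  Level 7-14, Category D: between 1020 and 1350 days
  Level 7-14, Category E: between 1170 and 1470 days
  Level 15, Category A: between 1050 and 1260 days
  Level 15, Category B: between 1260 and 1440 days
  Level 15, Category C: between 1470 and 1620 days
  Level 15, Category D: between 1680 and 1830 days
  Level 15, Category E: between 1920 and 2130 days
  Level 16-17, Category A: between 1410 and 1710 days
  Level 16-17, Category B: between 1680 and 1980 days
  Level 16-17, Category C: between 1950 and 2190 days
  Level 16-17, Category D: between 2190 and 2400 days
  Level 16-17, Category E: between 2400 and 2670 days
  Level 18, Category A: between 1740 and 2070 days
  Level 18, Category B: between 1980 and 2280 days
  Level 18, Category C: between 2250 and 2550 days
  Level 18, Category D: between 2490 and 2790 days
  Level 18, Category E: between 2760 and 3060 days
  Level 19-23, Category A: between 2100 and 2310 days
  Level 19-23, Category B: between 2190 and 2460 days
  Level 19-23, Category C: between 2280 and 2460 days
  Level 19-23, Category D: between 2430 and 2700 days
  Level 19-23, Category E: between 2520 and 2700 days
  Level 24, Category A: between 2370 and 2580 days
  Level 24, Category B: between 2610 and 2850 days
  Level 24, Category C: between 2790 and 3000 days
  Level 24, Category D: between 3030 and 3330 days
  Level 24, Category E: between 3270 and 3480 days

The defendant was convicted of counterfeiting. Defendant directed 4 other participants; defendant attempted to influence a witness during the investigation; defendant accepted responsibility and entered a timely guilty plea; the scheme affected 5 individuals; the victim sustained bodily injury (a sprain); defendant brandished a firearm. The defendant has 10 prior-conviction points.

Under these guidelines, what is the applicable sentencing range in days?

Base offense level for counterfeiting: 9.
§1 applies: 9 + 2 = 11.
§2 applies: 11 + 3 = 14.
§3 applies (level before this adjustment is 14 ≥ 12, so +5): 14 + 5 = 19.
§4 applies: 19 − 3 = 16.
§5 applies: 16 + 2 = 18.
§6 applies (level before this adjustment is 18 ≥ 7, so +5): 18 + 5 = 23.
Final offense level: 23.
Criminal history: 10 prior points → Category B (2-14).
Level 23 falls in the 19-23 band.
Grid: Level 19-23 × Category B = 2190-2460 days.

2190-2460 days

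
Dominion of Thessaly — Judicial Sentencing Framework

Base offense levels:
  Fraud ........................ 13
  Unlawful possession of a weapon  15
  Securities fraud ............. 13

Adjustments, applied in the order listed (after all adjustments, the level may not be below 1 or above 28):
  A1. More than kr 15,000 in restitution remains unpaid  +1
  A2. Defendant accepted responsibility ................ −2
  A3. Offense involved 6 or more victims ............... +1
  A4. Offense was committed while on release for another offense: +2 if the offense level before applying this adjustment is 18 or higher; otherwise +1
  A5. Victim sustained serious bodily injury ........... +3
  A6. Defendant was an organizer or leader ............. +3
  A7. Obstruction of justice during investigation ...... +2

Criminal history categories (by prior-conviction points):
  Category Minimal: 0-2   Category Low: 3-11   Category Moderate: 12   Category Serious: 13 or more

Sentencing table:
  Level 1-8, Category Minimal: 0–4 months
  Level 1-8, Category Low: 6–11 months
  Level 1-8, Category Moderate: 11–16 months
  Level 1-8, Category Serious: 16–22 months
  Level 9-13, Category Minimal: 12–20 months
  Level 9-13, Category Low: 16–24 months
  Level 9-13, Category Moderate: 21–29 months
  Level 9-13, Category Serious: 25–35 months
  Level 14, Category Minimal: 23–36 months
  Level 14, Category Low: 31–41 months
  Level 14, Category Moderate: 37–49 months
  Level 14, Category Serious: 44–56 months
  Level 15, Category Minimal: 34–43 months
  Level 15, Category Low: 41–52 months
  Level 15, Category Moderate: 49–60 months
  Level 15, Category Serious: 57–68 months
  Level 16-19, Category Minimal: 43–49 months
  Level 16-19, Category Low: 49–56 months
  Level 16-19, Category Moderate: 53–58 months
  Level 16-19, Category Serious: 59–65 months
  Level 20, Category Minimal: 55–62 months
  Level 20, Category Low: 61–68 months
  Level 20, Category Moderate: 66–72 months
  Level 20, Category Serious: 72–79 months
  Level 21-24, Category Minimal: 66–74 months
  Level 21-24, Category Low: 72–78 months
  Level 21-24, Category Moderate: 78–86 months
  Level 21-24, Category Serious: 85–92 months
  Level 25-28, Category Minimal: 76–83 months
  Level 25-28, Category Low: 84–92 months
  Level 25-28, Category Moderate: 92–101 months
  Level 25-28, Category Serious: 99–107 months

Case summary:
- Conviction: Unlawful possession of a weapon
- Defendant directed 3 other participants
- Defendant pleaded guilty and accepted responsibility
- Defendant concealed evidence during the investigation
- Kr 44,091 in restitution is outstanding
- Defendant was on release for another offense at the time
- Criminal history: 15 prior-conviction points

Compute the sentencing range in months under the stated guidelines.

72-79 months

Base offense level for unlawful possession of a weapon: 15.
A1 applies: 15 + 1 = 16.
A2 applies: 16 − 2 = 14.
A4 applies (level before this adjustment is 14 < 18, so +1): 14 + 1 = 15.
A6 applies: 15 + 3 = 18.
A7 applies: 18 + 2 = 20.
Final offense level: 20.
Criminal history: 15 prior points → Category Serious (13+).
Level 20 falls in the 20 band.
Grid: Level 20 × Category Serious = 72-79 months.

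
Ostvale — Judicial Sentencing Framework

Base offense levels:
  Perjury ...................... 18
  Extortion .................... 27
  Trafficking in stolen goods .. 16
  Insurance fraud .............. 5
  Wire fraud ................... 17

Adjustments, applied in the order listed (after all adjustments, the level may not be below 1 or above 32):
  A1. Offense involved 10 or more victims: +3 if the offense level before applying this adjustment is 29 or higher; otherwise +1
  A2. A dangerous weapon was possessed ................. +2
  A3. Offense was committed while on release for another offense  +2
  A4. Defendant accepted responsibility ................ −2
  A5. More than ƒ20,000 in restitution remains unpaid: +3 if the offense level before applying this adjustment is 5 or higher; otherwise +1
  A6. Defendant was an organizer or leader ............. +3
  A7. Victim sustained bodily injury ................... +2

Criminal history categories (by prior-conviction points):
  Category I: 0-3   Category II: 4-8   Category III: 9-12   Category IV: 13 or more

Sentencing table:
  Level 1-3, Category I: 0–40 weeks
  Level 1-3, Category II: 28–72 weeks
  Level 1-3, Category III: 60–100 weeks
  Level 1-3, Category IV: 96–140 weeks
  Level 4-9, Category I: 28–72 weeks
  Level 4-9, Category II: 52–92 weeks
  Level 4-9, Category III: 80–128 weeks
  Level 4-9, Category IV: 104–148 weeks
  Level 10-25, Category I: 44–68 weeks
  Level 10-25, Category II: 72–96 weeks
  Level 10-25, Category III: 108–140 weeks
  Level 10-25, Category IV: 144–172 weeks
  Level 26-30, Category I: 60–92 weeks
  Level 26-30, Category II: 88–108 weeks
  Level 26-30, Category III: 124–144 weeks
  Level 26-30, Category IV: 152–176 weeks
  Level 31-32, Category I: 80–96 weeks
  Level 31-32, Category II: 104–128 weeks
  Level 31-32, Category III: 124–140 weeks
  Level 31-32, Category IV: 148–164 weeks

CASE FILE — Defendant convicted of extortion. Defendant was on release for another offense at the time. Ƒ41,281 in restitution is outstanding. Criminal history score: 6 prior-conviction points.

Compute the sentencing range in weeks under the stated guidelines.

Base offense level for extortion: 27.
A2 does not apply.
A3 applies: 27 + 2 = 29.
A5 applies (level before this adjustment is 29 ≥ 5, so +3): 29 + 3 = 32.
A6 does not apply.
Final offense level: 32.
Criminal history: 6 prior points → Category II (4-8).
Level 32 falls in the 31-32 band.
Grid: Level 31-32 × Category II = 104-128 weeks.

104-128 weeks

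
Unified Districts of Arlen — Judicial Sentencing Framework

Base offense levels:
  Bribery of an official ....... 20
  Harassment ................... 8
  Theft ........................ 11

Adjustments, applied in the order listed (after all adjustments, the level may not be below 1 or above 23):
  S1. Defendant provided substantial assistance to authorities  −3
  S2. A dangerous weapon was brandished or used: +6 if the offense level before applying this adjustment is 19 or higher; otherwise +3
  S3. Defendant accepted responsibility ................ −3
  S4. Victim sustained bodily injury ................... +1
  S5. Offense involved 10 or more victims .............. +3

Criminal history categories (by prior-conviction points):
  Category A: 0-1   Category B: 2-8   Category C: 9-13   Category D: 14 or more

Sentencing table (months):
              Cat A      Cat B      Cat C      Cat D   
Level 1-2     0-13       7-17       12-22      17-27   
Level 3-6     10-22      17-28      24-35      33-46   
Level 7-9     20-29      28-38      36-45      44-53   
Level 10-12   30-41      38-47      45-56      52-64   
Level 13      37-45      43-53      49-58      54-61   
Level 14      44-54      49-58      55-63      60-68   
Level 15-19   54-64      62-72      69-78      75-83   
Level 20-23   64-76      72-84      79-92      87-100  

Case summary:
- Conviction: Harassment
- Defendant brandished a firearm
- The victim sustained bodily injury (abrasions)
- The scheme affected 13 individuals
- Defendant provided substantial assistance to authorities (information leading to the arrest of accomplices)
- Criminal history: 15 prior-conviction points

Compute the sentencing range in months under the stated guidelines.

Base offense level for harassment: 8.
S1 applies: 8 − 3 = 5.
S2 applies (level before this adjustment is 5 < 19, so +3): 5 + 3 = 8.
S3 does not apply.
S4 applies: 8 + 1 = 9.
S5 applies: 9 + 3 = 12.
Final offense level: 12.
Criminal history: 15 prior points → Category D (14+).
Level 12 falls in the 10-12 band.
Grid: Level 10-12 × Category D = 52-64 months.

52-64 months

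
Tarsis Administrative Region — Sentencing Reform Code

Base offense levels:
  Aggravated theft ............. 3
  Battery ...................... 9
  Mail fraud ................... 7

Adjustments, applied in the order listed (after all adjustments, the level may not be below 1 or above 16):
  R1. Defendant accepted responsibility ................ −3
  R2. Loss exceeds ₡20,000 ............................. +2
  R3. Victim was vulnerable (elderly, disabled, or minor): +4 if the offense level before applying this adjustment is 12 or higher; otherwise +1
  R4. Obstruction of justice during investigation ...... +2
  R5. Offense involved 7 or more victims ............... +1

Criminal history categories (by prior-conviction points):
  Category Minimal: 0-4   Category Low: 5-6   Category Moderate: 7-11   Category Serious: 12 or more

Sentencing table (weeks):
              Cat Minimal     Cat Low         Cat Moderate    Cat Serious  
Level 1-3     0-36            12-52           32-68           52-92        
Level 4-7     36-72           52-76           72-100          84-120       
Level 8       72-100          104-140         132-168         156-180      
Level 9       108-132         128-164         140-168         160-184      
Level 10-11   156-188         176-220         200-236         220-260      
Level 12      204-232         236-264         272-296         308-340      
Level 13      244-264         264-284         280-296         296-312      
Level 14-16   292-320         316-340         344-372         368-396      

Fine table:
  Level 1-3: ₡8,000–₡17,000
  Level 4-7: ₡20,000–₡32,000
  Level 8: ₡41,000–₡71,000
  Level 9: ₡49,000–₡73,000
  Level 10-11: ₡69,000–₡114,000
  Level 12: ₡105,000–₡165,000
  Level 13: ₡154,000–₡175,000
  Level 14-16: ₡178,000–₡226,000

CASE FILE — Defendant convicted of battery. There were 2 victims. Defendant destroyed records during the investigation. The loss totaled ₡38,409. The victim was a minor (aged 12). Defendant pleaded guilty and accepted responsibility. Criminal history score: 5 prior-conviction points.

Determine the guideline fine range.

₡69,000–₡114,000

Base offense level for battery: 9.
R1 applies: 9 − 3 = 6.
R2 applies: 6 + 2 = 8.
R3 applies (level before this adjustment is 8 < 12, so +1): 8 + 1 = 9.
R4 applies: 9 + 2 = 11.
Final offense level: 11.
Level 11 falls in the 10-11 band.
Fine table: Level 10-11 → ₡69,000–₡114,000.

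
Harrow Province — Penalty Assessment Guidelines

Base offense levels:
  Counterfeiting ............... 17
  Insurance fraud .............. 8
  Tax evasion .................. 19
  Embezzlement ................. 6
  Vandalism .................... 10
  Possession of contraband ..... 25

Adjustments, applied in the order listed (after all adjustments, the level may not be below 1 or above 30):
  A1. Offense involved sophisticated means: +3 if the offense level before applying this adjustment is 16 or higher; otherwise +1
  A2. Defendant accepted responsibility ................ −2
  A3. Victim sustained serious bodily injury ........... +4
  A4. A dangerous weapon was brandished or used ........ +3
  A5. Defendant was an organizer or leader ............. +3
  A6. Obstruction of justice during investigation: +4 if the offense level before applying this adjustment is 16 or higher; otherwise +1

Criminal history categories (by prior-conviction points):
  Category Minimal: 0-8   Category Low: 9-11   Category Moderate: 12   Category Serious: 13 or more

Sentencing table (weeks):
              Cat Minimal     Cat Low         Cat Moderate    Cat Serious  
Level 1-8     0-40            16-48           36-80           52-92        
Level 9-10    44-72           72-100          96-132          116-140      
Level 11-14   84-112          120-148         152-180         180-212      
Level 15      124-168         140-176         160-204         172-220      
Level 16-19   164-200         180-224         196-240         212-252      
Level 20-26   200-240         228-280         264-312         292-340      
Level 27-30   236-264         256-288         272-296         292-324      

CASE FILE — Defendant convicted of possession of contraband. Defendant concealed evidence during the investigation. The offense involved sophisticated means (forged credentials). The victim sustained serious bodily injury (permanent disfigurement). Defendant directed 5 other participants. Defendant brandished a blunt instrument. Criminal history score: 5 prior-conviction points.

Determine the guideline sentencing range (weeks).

Base offense level for possession of contraband: 25.
A1 applies (level before this adjustment is 25 ≥ 16, so +3): 25 + 3 = 28.
A3 applies: 28 + 4 = 32.
A4 applies: 32 + 3 = 35.
A5 applies: 35 + 3 = 38.
A6 applies (level before this adjustment is 38 ≥ 16, so +4): 38 + 4 = 42.
Level 42 exceeds the maximum of 30; capped at 30.
Final offense level: 30.
Criminal history: 5 prior points → Category Minimal (0-8).
Level 30 falls in the 27-30 band.
Grid: Level 27-30 × Category Minimal = 236-264 weeks.

236-264 weeks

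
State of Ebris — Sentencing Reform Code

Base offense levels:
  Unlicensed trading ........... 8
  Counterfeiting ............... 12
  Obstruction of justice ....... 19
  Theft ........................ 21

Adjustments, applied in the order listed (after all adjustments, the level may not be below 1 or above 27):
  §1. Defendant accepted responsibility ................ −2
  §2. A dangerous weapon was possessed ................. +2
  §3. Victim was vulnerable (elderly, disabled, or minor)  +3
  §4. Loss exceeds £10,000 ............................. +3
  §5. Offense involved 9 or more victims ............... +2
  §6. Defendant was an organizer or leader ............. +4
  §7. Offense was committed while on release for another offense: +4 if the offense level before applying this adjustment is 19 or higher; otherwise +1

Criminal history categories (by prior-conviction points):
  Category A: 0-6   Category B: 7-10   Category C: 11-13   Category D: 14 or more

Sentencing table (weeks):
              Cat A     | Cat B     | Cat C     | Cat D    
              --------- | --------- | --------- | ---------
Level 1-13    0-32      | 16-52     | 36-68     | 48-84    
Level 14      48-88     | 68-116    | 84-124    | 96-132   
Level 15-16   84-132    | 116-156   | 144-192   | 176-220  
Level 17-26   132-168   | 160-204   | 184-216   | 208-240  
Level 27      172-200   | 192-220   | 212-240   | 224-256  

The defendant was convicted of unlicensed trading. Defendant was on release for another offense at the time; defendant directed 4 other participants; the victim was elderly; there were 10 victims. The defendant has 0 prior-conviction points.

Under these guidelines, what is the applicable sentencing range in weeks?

Base offense level for unlicensed trading: 8.
§2 does not apply.
§3 applies: 8 + 3 = 11.
§4 does not apply.
§5 applies: 11 + 2 = 13.
§6 applies: 13 + 4 = 17.
§7 applies (level before this adjustment is 17 < 19, so +1): 17 + 1 = 18.
Final offense level: 18.
Criminal history: 0 prior points → Category A (0-6).
Level 18 falls in the 17-26 band.
Grid: Level 17-26 × Category A = 132-168 weeks.

132-168 weeks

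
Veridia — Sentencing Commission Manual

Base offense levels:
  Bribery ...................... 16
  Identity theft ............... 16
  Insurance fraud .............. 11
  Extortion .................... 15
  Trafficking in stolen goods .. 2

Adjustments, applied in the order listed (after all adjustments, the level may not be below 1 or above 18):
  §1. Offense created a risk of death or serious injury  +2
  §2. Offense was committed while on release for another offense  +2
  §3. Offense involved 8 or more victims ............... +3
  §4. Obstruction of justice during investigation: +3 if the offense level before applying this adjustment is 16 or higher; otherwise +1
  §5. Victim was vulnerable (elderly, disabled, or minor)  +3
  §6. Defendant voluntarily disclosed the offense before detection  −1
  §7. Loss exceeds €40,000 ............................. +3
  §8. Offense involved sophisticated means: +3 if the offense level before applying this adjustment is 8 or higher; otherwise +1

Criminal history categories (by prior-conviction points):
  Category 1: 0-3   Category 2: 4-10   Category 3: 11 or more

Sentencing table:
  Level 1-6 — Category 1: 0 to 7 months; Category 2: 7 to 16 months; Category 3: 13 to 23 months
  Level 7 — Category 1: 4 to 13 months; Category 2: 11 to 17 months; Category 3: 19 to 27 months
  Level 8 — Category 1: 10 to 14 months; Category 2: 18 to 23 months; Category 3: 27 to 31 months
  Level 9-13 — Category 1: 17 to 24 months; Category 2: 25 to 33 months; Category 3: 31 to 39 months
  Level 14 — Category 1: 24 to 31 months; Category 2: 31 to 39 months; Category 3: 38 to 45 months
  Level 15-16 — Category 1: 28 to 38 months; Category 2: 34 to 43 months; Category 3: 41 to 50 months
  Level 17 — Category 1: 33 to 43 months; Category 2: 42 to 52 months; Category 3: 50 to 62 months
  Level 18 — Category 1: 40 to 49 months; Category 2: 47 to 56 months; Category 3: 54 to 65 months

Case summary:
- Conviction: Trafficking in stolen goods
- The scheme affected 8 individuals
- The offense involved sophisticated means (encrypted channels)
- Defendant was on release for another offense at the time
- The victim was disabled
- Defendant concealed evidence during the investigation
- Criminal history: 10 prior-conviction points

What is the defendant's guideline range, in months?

31-39 months

Base offense level for trafficking in stolen goods: 2.
§1 does not apply.
§2 applies: 2 + 2 = 4.
§3 applies: 4 + 3 = 7.
§4 applies (level before this adjustment is 7 < 16, so +1): 7 + 1 = 8.
§5 applies: 8 + 3 = 11.
§7 does not apply.
§8 applies (level before this adjustment is 11 ≥ 8, so +3): 11 + 3 = 14.
Final offense level: 14.
Criminal history: 10 prior points → Category 2 (4-10).
Level 14 falls in the 14 band.
Grid: Level 14 × Category 2 = 31-39 months.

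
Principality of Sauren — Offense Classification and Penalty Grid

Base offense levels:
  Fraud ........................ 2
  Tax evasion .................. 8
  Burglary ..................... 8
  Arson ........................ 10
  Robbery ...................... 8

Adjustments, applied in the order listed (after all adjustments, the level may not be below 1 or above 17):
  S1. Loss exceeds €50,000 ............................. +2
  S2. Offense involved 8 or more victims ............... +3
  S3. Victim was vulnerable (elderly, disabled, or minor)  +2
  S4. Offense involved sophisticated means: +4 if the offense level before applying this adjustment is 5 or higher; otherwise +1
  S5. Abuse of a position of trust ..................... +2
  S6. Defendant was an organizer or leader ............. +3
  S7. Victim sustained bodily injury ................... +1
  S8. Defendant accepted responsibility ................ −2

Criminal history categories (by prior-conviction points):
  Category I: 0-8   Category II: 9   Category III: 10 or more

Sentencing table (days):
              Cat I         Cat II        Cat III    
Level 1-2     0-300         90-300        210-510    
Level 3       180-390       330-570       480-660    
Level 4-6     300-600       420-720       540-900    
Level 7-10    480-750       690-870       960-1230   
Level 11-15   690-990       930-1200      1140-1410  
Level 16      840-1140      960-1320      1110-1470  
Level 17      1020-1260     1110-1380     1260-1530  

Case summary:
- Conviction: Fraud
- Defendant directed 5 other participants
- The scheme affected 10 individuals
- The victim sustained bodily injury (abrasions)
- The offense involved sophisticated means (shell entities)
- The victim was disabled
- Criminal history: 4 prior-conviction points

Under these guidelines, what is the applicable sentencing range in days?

Base offense level for fraud: 2.
S2 applies: 2 + 3 = 5.
S3 applies: 5 + 2 = 7.
S4 applies (level before this adjustment is 7 ≥ 5, so +4): 7 + 4 = 11.
S5 does not apply.
S6 applies: 11 + 3 = 14.
S7 applies: 14 + 1 = 15.
S8 does not apply.
Final offense level: 15.
Criminal history: 4 prior points → Category I (0-8).
Level 15 falls in the 11-15 band.
Grid: Level 11-15 × Category I = 690-990 days.

690-990 days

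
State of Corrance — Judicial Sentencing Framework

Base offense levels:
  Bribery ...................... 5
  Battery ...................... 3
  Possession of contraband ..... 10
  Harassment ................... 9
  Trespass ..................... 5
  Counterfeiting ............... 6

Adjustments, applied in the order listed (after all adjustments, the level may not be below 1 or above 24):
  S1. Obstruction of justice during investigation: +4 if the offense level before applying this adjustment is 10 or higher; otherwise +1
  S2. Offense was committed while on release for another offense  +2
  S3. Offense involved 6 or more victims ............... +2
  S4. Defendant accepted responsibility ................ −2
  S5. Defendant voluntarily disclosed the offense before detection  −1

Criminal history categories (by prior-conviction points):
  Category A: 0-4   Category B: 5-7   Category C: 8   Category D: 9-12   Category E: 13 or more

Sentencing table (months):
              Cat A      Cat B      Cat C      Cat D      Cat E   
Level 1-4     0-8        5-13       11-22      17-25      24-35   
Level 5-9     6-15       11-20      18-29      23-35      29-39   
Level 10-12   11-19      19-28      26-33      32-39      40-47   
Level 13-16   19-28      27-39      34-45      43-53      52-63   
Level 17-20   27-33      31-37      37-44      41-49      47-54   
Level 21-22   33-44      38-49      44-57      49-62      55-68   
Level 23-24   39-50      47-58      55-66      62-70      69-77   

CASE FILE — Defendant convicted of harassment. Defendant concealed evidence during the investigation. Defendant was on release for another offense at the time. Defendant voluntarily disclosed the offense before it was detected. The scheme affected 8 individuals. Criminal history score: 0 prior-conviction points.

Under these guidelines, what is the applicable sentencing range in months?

19-28 months

Base offense level for harassment: 9.
S1 applies (level before this adjustment is 9 < 10, so +1): 9 + 1 = 10.
S2 applies: 10 + 2 = 12.
S3 applies: 12 + 2 = 14.
S5 applies: 14 − 1 = 13.
Final offense level: 13.
Criminal history: 0 prior points → Category A (0-4).
Level 13 falls in the 13-16 band.
Grid: Level 13-16 × Category A = 19-28 months.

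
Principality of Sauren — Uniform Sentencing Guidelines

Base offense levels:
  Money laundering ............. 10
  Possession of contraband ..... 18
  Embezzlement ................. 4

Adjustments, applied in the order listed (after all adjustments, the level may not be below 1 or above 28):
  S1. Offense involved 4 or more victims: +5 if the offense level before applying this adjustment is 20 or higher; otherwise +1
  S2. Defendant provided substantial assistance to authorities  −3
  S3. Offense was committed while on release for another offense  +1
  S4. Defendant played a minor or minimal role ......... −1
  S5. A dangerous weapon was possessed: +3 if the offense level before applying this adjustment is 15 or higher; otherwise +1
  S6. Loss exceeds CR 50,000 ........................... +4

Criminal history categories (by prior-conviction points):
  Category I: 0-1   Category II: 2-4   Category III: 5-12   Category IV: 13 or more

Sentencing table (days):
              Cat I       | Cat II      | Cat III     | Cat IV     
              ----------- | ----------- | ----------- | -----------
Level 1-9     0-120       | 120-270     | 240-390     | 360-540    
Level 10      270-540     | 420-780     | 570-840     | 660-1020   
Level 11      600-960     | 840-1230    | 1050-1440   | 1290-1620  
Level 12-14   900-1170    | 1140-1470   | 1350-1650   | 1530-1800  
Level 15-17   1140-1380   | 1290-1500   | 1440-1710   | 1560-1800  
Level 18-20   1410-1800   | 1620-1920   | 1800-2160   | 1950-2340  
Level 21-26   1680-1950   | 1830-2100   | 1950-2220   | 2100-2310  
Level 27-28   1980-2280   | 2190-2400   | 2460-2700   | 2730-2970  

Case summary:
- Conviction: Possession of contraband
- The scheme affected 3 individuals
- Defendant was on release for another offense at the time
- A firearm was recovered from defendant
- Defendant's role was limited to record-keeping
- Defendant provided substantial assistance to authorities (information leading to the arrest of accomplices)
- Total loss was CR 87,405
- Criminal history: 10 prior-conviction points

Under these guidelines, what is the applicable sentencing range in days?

Base offense level for possession of contraband: 18.
S2 applies: 18 − 3 = 15.
S3 applies: 15 + 1 = 16.
S4 applies: 16 − 1 = 15.
S5 applies (level before this adjustment is 15 ≥ 15, so +3): 15 + 3 = 18.
S6 applies: 18 + 4 = 22.
Final offense level: 22.
Criminal history: 10 prior points → Category III (5-12).
Level 22 falls in the 21-26 band.
Grid: Level 21-26 × Category III = 1950-2220 days.

1950-2220 days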